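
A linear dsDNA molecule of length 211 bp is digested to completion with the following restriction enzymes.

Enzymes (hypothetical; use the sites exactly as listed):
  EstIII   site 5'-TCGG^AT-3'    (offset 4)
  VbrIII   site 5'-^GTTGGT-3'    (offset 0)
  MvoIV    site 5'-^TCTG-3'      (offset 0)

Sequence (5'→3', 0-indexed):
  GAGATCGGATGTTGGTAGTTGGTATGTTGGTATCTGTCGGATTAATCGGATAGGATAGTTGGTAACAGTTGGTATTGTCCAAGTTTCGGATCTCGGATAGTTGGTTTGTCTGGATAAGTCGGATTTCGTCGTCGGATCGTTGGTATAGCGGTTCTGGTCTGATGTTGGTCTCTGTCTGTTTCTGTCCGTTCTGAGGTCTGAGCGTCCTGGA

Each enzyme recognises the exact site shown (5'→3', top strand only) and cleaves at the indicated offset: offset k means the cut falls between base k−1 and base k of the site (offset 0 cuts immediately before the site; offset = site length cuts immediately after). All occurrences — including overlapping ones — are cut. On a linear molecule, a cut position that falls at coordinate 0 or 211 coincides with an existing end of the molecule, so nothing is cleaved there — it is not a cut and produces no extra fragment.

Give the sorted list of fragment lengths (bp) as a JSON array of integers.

Site scan:
  EstIII TCGGAT/4: at [4, 36, 45, 85, 92, 118, 131] ⇒ [8, 40, 49, 89, 96, 122, 135]
  VbrIII GTTGGT/0: at [10, 17, 25, 57, 67, 99, 138, 163] ⇒ [10, 17, 25, 57, 67, 99, 138, 163]
  MvoIV TCTG/0: at [32, 108, 152, 157, 170, 174, 180, 189, 196] ⇒ [32, 108, 152, 157, 170, 174, 180, 189, 196]

All cut coordinates (distinct, sorted): [8, 10, 17, 25, 32, 40, 49, 57, 67, 89, 96, 99, 108, 122, 135, 138, 152, 157, 163, 170, 174, 180, 189, 196]

Fragment lengths:
  [0,8): 8 bp
  [8,10): 2 bp
  [10,17): 7 bp
  [17,25): 8 bp
  [25,32): 7 bp
  [32,40): 8 bp
  [40,49): 9 bp
  [49,57): 8 bp
  [57,67): 10 bp
  [67,89): 22 bp
  [89,96): 7 bp
  [96,99): 3 bp
  [99,108): 9 bp
  [108,122): 14 bp
  [122,135): 13 bp
  [135,138): 3 bp
  [138,152): 14 bp
  [152,157): 5 bp
  [157,163): 6 bp
  [163,170): 7 bp
  [170,174): 4 bp
  [174,180): 6 bp
  [180,189): 9 bp
  [189,196): 7 bp
  [196,211): 15 bp

[2,3,3,4,5,6,6,7,7,7,7,7,8,8,8,8,9,9,9,10,13,14,14,15,22]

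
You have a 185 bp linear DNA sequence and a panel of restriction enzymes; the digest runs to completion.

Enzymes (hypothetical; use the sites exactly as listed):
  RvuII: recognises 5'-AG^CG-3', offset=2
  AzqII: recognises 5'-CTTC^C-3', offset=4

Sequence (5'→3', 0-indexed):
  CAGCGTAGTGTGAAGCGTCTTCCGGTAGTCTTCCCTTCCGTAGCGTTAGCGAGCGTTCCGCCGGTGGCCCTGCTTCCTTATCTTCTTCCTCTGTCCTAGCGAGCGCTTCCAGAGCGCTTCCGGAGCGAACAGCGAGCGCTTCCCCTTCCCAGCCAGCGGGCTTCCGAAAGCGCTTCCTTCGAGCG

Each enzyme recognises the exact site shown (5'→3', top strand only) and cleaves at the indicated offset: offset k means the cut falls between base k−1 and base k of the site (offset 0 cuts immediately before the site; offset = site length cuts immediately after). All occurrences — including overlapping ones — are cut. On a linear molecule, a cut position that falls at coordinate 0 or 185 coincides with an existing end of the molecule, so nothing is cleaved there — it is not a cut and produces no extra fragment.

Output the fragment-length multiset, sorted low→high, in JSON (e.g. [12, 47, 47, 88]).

Site scan:
  RvuII (AGCG, off=2): starts [1, 13, 41, 47, 51, 97, 101, 112, 123, 130, 134, 154, 168, 181] → cuts [3, 15, 43, 49, 53, 99, 103, 114, 125, 132, 136, 156, 170, 183]
  AzqII (CTTCC, off=4): starts [18, 29, 34, 72, 84, 105, 116, 138, 144, 160, 172] → cuts [22, 33, 38, 76, 88, 109, 120, 142, 148, 164, 176]

All cut coordinates (distinct, sorted): [3, 15, 22, 33, 38, 43, 49, 53, 76, 88, 99, 103, 109, 114, 120, 125, 132, 136, 142, 148, 156, 164, 170, 176, 183]

Fragment lengths:
  [0,3): 3 bp
  [3,15): 12 bp
  [15,22): 7 bp
  [22,33): 11 bp
  [33,38): 5 bp
  [38,43): 5 bp
  [43,49): 6 bp
  [49,53): 4 bp
  [53,76): 23 bp
  [76,88): 12 bp
  [88,99): 11 bp
  [99,103): 4 bp
  [103,109): 6 bp
  [109,114): 5 bp
  [114,120): 6 bp
  [120,125): 5 bp
  [125,132): 7 bp
  [132,136): 4 bp
  [136,142): 6 bp
  [142,148): 6 bp
  [148,156): 8 bp
  [156,164): 8 bp
  [164,170): 6 bp
  [170,176): 6 bp
  [176,183): 7 bp
  [183,185): 2 bp

[2,3,4,4,4,5,5,5,5,6,6,6,6,6,6,6,7,7,7,8,8,11,11,12,12,23]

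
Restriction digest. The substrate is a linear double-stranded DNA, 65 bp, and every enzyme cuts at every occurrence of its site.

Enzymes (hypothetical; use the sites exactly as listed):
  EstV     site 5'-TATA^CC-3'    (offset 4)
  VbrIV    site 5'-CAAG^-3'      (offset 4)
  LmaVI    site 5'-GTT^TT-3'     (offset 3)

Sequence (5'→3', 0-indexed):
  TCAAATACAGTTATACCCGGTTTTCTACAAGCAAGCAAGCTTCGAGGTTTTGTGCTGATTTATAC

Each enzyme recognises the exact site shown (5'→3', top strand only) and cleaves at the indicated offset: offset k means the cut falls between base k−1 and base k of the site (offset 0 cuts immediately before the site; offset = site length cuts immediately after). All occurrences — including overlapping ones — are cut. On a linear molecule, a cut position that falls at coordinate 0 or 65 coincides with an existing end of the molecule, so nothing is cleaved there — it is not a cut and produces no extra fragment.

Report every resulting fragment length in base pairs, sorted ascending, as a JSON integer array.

Per-enzyme occurrences:
  EstV (TATACC, off=4): starts [11] → cuts [15]
  VbrIV (CAAG, off=4): starts [27, 31, 35] → cuts [31, 35, 39]
  LmaVI (GTTTT, off=3): starts [19, 46] → cuts [22, 49]

Pooled cuts: [15, 22, 31, 35, 39, 49]

Fragments:
  [0,15): 15 bp
  [15,22): 7 bp
  [22,31): 9 bp
  [31,35): 4 bp
  [35,39): 4 bp
  [39,49): 10 bp
  [49,65): 16 bp

[4,4,7,9,10,15,16]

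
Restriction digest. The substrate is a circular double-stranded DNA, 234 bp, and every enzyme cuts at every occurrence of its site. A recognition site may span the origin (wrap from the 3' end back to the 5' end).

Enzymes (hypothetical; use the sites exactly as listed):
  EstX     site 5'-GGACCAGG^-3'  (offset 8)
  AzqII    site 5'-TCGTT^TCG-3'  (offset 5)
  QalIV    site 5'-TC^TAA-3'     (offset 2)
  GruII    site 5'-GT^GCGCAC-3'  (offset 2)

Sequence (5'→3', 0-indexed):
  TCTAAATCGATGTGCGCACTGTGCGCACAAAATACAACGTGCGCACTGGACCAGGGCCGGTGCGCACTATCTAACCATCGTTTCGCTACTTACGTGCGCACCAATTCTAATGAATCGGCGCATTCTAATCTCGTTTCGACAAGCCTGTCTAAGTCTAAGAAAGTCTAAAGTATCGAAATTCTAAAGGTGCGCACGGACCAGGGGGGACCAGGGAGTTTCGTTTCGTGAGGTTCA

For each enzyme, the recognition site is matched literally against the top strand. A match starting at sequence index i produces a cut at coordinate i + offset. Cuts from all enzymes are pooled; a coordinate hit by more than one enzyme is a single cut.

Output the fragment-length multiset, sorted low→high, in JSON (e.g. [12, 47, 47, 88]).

[6,6,7,9,10,10,10,10,10,11,11,12,13,14,14,14,15,16,18,18]

Site scan:
  EstX GGACCAGG/8: at [47, 194, 204] ⇒ [55, 202, 212]
  AzqII TCGTTTCG/5: at [77, 130, 217] ⇒ [82, 135, 222]
  QalIV TCTAA/2: at [0, 69, 105, 123, 147, 153, 163, 179] ⇒ [2, 71, 107, 125, 149, 155, 165, 181]
  GruII GTGCGCAC/2: at [11, 20, 38, 59, 93, 186] ⇒ [13, 22, 40, 61, 95, 188]

All cut coordinates (distinct, sorted): [2, 13, 22, 40, 55, 61, 71, 82, 95, 107, 125, 135, 149, 155, 165, 181, 188, 202, 212, 222]

Fragments:
  2→13: 11 bp
  13→22: 9 bp
  22→40: 18 bp
  40→55: 15 bp
  55→61: 6 bp
  61→71: 10 bp
  71→82: 11 bp
  82→95: 13 bp
  95→107: 12 bp
  107→125: 18 bp
  125→135: 10 bp
  135→149: 14 bp
  149→155: 6 bp
  155→165: 10 bp
  165→181: 16 bp
  181→188: 7 bp
  188→202: 14 bp
  202→212: 10 bp
  212→222: 10 bp
  222→2 (wrap): 234-222+2 = 14 bp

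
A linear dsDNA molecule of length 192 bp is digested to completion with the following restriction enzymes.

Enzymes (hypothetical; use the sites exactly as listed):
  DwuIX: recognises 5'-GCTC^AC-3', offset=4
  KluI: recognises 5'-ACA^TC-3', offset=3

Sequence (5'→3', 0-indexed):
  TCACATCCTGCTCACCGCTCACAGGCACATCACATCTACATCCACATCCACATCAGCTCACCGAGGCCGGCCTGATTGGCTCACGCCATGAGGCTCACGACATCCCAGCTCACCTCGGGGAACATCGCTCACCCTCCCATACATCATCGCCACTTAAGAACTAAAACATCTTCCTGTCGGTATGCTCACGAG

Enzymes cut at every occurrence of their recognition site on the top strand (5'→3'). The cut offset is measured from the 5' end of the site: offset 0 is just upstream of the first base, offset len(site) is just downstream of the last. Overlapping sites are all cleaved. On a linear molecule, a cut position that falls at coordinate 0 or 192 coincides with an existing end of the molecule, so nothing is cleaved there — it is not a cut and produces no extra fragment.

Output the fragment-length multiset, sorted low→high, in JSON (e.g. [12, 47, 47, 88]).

[5,5,5,6,6,6,6,6,7,7,8,9,9,13,13,14,19,23,25]

Scan for sites:
  DwuIX (GCTCAC, off=4): starts [9, 16, 55, 78, 92, 107, 126, 183] → cuts [13, 20, 59, 82, 96, 111, 130, 187]
  KluI (ACATC, off=3): starts [2, 26, 31, 37, 43, 49, 99, 121, 140, 165] → cuts [5, 29, 34, 40, 46, 52, 102, 124, 143, 168]

Pooled cuts: [5, 13, 20, 29, 34, 40, 46, 52, 59, 82, 96, 102, 111, 124, 130, 143, 168, 187]

Fragments:
  [0,5): 5 bp
  [5,13): 8 bp
  [13,20): 7 bp
  [20,29): 9 bp
  [29,34): 5 bp
  [34,40): 6 bp
  [40,46): 6 bp
  [46,52): 6 bp
  [52,59): 7 bp
  [59,82): 23 bp
  [82,96): 14 bp
  [96,102): 6 bp
  [102,111): 9 bp
  [111,124): 13 bp
  [124,130): 6 bp
  [130,143): 13 bp
  [143,168): 25 bp
  [168,187): 19 bp
  [187,192): 5 bp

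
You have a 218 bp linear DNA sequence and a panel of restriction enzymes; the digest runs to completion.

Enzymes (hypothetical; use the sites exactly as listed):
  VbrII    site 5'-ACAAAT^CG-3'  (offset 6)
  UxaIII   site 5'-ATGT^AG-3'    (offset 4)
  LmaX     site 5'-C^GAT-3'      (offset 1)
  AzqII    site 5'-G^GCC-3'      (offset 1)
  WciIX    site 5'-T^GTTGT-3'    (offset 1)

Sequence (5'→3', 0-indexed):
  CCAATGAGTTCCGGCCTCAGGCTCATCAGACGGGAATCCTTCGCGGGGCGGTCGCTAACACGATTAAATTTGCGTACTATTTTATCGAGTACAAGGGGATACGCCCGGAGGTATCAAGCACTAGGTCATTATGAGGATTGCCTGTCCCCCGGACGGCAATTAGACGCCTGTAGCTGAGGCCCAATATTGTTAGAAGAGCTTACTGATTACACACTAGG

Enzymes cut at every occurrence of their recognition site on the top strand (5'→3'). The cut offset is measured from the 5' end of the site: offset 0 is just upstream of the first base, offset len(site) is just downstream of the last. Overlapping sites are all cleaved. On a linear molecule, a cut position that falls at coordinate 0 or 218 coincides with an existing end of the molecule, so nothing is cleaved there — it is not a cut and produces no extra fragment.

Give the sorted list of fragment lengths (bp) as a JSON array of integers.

[13,40,48,117]

Scan for sites:
  VbrII (ACAAATCG, off=6): no sites
  UxaIII (ATGTAG, off=4): no sites
  LmaX CGAT/1: at [60] ⇒ [61]
  AzqII GGCC/1: at [12, 177] ⇒ [13, 178]
  WciIX (TGTTGT, off=1): no sites

All cut coordinates (distinct, sorted): [13, 61, 178]

Fragment lengths:
  [0,13): 13 bp
  [13,61): 48 bp
  [61,178): 117 bp
  [178,218): 40 bp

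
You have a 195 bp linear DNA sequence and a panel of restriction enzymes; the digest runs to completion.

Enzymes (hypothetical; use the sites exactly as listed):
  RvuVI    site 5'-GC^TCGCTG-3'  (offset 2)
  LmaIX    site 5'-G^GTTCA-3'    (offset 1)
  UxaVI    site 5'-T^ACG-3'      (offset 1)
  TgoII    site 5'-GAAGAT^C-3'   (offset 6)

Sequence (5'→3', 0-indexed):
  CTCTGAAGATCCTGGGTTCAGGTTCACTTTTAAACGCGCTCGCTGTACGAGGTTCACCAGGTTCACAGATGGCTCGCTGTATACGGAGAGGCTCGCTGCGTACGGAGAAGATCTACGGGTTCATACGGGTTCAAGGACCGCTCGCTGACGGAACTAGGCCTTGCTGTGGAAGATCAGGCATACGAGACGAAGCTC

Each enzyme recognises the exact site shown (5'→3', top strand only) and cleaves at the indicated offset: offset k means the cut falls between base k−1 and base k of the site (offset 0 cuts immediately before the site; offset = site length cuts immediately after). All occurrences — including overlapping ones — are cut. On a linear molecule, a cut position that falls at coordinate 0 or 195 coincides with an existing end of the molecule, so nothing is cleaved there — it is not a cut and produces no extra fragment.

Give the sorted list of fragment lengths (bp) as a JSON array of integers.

Per-enzyme occurrences:
  RvuVI GCTCGCTG/2: at [37, 71, 90, 139] ⇒ [39, 73, 92, 141]
  LmaIX GGTTCA/1: at [14, 20, 50, 59, 117, 127] ⇒ [15, 21, 51, 60, 118, 128]
  UxaVI TACG/1: at [45, 81, 100, 113, 123, 180] ⇒ [46, 82, 101, 114, 124, 181]
  TgoII GAAGATC/6: at [4, 106, 168] ⇒ [10, 112, 174]

Pooled cuts: [10, 15, 21, 39, 46, 51, 60, 73, 82, 92, 101, 112, 114, 118, 124, 128, 141, 174, 181]

Fragment lengths:
  [0,10): 10 bp
  [10,15): 5 bp
  [15,21): 6 bp
  [21,39): 18 bp
  [39,46): 7 bp
  [46,51): 5 bp
  [51,60): 9 bp
  [60,73): 13 bp
  [73,82): 9 bp
  [82,92): 10 bp
  [92,101): 9 bp
  [101,112): 11 bp
  [112,114): 2 bp
  [114,118): 4 bp
  [118,124): 6 bp
  [124,128): 4 bp
  [128,141): 13 bp
  [141,174): 33 bp
  [174,181): 7 bp
  [181,195): 14 bp

[2,4,4,5,5,6,6,7,7,9,9,9,10,10,11,13,13,14,18,33]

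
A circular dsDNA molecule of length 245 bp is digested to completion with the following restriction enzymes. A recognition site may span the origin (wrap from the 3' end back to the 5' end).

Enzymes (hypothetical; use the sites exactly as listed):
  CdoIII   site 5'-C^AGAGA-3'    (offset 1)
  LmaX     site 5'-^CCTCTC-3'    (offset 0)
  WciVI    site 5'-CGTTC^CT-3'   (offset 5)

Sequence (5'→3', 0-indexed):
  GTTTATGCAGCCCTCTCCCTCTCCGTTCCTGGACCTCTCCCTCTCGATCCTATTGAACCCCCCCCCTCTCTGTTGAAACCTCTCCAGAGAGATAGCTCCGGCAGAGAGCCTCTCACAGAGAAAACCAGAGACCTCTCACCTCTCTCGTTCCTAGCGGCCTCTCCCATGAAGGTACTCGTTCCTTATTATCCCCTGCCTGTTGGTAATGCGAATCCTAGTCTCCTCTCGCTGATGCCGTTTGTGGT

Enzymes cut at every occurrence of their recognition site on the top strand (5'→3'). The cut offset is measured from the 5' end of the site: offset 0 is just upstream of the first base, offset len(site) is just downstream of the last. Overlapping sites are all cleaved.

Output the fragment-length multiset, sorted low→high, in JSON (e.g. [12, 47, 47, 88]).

[5,5,6,6,6,7,7,7,8,10,11,12,14,17,24,25,35,40]

Site scan:
  CdoIII CAGAGA/1: at [84, 101, 115, 125] ⇒ [85, 102, 116, 126]
  LmaX CCTCTC/0: at [11, 17, 33, 39, 64, 78, 108, 131, 138, 157, 221] ⇒ [11, 17, 33, 39, 64, 78, 108, 131, 138, 157, 221]
  WciVI CGTTCCT/5: at [23, 145, 176] ⇒ [28, 150, 181]

All cut coordinates (distinct, sorted): [11, 17, 28, 33, 39, 64, 78, 85, 102, 108, 116, 126, 131, 138, 150, 157, 181, 221]

Fragments:
  11→17: 6 bp
  17→28: 11 bp
  28→33: 5 bp
  33→39: 6 bp
  39→64: 25 bp
  64→78: 14 bp
  78→85: 7 bp
  85→102: 17 bp
  102→108: 6 bp
  108→116: 8 bp
  116→126: 10 bp
  126→131: 5 bp
  131→138: 7 bp
  138→150: 12 bp
  150→157: 7 bp
  157→181: 24 bp
  181→221: 40 bp
  221→11 (wrap): 245-221+11 = 35 bp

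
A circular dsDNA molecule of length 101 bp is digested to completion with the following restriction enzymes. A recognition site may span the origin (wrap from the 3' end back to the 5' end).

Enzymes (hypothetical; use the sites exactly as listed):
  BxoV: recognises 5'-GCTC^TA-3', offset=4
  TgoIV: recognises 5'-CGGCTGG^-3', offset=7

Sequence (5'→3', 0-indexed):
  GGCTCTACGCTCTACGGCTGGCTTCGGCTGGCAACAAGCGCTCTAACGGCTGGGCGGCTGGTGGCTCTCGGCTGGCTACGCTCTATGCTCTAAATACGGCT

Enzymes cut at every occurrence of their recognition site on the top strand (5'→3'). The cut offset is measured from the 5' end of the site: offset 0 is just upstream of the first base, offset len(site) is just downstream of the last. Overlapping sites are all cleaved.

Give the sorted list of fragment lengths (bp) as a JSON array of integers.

Site scan:
  BxoV GCTCTA/4: at [1, 8, 39, 79, 86] ⇒ [5, 12, 43, 83, 90]
  TgoIV CGGCTGG/7: at [14, 24, 46, 54, 68, 96] ⇒ [2, 21, 31, 53, 61, 75]

All cut coordinates (distinct, sorted): [2, 5, 12, 21, 31, 43, 53, 61, 75, 83, 90]

Fragments:
  2→5: 3 bp
  5→12: 7 bp
  12→21: 9 bp
  21→31: 10 bp
  31→43: 12 bp
  43→53: 10 bp
  53→61: 8 bp
  61→75: 14 bp
  75→83: 8 bp
  83→90: 7 bp
  90→2 (wrap): 101-90+2 = 13 bp

[3,7,7,8,8,9,10,10,12,13,14]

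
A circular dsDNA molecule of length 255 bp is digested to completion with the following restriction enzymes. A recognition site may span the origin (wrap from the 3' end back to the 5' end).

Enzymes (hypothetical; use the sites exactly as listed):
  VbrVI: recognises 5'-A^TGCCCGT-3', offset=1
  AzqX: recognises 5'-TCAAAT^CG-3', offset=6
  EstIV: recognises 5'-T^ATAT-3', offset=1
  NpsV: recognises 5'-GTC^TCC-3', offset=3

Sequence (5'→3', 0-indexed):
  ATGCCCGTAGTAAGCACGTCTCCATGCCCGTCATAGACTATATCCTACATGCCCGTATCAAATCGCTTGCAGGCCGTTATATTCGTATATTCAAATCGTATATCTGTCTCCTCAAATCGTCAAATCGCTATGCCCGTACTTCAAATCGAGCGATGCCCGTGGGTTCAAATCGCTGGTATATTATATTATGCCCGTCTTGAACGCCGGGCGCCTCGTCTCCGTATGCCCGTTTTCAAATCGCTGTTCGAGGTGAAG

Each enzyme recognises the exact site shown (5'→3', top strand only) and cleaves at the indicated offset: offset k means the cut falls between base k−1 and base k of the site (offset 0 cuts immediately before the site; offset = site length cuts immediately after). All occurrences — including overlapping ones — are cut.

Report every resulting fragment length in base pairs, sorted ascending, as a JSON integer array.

Per-enzyme occurrences:
  VbrVI (ATGCCCGT, off=1): starts [0, 23, 48, 129, 152, 187, 222] → cuts [1, 24, 49, 130, 153, 188, 223]
  AzqX (TCAAATCG, off=6): starts [57, 90, 111, 119, 140, 164, 232] → cuts [63, 96, 117, 125, 146, 170, 238]
  EstIV (TATAT, off=1): starts [38, 77, 85, 98, 176, 181] → cuts [39, 78, 86, 99, 177, 182]
  NpsV (GTCTCC, off=3): starts [17, 105, 214] → cuts [20, 108, 217]

Pooled cuts: [1, 20, 24, 39, 49, 63, 78, 86, 96, 99, 108, 117, 125, 130, 146, 153, 170, 177, 182, 188, 217, 223, 238]

Fragment lengths:
  1→20: 19 bp
  20→24: 4 bp
  24→39: 15 bp
  39→49: 10 bp
  49→63: 14 bp
  63→78: 15 bp
  78→86: 8 bp
  86→96: 10 bp
  96→99: 3 bp
  99→108: 9 bp
  108→117: 9 bp
  117→125: 8 bp
  125→130: 5 bp
  130→146: 16 bp
  146→153: 7 bp
  153→170: 17 bp
  170→177: 7 bp
  177→182: 5 bp
  182→188: 6 bp
  188→217: 29 bp
  217→223: 6 bp
  223→238: 15 bp
  238→1 (wrap): 255-238+1 = 18 bp

[3,4,5,5,6,6,7,7,8,8,9,9,10,10,14,15,15,15,16,17,18,19,29]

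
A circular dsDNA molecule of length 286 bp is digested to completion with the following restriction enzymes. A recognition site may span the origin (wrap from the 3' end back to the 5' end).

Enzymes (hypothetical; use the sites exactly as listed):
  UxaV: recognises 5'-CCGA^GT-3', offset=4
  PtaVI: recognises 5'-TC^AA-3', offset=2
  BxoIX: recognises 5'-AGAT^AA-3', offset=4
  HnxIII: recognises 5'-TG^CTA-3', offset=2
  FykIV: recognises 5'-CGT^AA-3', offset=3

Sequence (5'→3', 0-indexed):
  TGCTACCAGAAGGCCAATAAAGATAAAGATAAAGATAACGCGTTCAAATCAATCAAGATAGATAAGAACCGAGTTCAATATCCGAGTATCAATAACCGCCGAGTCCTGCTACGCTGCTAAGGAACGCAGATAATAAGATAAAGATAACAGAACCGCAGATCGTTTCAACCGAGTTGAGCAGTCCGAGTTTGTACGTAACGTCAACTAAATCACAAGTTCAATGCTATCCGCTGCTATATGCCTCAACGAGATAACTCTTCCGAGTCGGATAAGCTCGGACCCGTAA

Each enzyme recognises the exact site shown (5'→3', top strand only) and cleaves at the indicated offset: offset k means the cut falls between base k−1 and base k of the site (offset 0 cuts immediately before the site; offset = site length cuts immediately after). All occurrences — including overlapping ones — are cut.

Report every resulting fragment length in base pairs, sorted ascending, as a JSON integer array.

Site scan:
  UxaV (CCGAGT, off=4): starts [68, 81, 98, 168, 182, 259] → cuts [72, 85, 102, 172, 186, 263]
  PtaVI (TCAA, off=2): starts [43, 48, 52, 74, 88, 164, 200, 217, 242] → cuts [45, 50, 54, 76, 90, 166, 202, 219, 244]
  BxoIX (AGATAA, off=4): starts [20, 26, 32, 59, 127, 135, 141, 248] → cuts [24, 30, 36, 63, 131, 139, 145, 252]
  HnxIII (TGCTA, off=2): starts [0, 106, 114, 221, 231] → cuts [2, 108, 116, 223, 233]
  FykIV (CGTAA, off=3): starts [193, 281] → cuts [196, 284]

Pooled cuts: [2, 24, 30, 36, 45, 50, 54, 63, 72, 76, 85, 90, 102, 108, 116, 131, 139, 145, 166, 172, 186, 196, 202, 219, 223, 233, 244, 252, 263, 284]

Fragments:
  2→24: 22 bp
  24→30: 6 bp
  30→36: 6 bp
  36→45: 9 bp
  45→50: 5 bp
  50→54: 4 bp
  54→63: 9 bp
  63→72: 9 bp
  72→76: 4 bp
  76→85: 9 bp
  85→90: 5 bp
  90→102: 12 bp
  102→108: 6 bp
  108→116: 8 bp
  116→131: 15 bp
  131→139: 8 bp
  139→145: 6 bp
  145→166: 21 bp
  166→172: 6 bp
  172→186: 14 bp
  186→196: 10 bp
  196→202: 6 bp
  202→219: 17 bp
  219→223: 4 bp
  223→233: 10 bp
  233→244: 11 bp
  244→252: 8 bp
  252→263: 11 bp
  263→284: 21 bp
  284→2 (wrap): 286-284+2 = 4 bp

[4,4,4,4,5,5,6,6,6,6,6,6,8,8,8,9,9,9,9,10,10,11,11,12,14,15,17,21,21,22]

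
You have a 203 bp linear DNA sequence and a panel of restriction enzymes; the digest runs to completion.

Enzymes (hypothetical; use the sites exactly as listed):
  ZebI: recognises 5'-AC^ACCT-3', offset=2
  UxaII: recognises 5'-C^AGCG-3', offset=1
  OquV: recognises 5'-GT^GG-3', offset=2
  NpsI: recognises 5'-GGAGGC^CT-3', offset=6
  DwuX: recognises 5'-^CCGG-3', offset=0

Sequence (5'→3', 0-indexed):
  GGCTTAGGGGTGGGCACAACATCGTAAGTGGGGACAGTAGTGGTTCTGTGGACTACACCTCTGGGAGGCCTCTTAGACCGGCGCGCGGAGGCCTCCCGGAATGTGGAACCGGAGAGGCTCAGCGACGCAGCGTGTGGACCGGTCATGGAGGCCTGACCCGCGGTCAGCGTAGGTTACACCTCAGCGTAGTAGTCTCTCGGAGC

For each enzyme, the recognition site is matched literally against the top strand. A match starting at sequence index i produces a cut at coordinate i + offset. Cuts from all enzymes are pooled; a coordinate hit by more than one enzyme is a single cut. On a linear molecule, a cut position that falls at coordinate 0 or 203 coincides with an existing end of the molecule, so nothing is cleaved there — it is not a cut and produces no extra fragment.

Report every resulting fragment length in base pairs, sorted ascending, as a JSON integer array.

Per-enzyme occurrences:
  ZebI (ACACCT, off=2): starts [54, 175] → cuts [56, 177]
  UxaII (CAGCG, off=1): starts [119, 127, 164, 181] → cuts [120, 128, 165, 182]
  OquV (GTGG, off=2): starts [9, 27, 39, 47, 102, 133] → cuts [11, 29, 41, 49, 104, 135]
  NpsI (GGAGGCCT, off=6): starts [63, 86, 146] → cuts [69, 92, 152]
  DwuX (CCGG, off=0): starts [77, 95, 108, 138] → cuts [77, 95, 108, 138]

Pooled cuts: [11, 29, 41, 49, 56, 69, 77, 92, 95, 104, 108, 120, 128, 135, 138, 152, 165, 177, 182]

Fragments:
  [0,11): 11 bp
  [11,29): 18 bp
  [29,41): 12 bp
  [41,49): 8 bp
  [49,56): 7 bp
  [56,69): 13 bp
  [69,77): 8 bp
  [77,92): 15 bp
  [92,95): 3 bp
  [95,104): 9 bp
  [104,108): 4 bp
  [108,120): 12 bp
  [120,128): 8 bp
  [128,135): 7 bp
  [135,138): 3 bp
  [138,152): 14 bp
  [152,165): 13 bp
  [165,177): 12 bp
  [177,182): 5 bp
  [182,203): 21 bp

[3,3,4,5,7,7,8,8,8,9,11,12,12,12,13,13,14,15,18,21]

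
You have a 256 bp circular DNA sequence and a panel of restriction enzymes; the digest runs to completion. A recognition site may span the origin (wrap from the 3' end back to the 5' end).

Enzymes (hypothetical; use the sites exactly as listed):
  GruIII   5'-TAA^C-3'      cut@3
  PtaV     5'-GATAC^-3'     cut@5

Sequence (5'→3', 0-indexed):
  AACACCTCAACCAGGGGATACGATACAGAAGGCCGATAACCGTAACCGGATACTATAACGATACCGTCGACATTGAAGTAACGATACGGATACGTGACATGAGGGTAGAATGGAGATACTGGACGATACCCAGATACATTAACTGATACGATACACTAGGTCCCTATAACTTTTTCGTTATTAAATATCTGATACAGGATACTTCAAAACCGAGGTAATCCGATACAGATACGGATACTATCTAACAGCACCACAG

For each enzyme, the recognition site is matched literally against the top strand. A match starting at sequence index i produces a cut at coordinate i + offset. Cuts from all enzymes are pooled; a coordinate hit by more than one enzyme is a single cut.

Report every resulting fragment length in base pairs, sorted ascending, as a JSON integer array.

[5,5,5,5,6,6,6,6,6,6,7,7,7,8,8,10,13,15,17,24,26,26,32]

Site scan:
  GruIII (TAAC, off=3): starts [36, 42, 55, 78, 139, 166, 242] → cuts [39, 45, 58, 81, 142, 169, 245]
  PtaV (GATAC, off=5): starts [16, 21, 48, 59, 82, 88, 114, 124, 132, 144, 149, 190, 197, 221, 227, 233] → cuts [21, 26, 53, 64, 87, 93, 119, 129, 137, 149, 154, 195, 202, 226, 232, 238]

All cut coordinates (distinct, sorted): [21, 26, 39, 45, 53, 58, 64, 81, 87, 93, 119, 129, 137, 142, 149, 154, 169, 195, 202, 226, 232, 238, 245]

Fragment lengths:
  21→26: 5 bp
  26→39: 13 bp
  39→45: 6 bp
  45→53: 8 bp
  53→58: 5 bp
  58→64: 6 bp
  64→81: 17 bp
  81→87: 6 bp
  87→93: 6 bp
  93→119: 26 bp
  119→129: 10 bp
  129→137: 8 bp
  137→142: 5 bp
  142→149: 7 bp
  149→154: 5 bp
  154→169: 15 bp
  169→195: 26 bp
  195→202: 7 bp
  202→226: 24 bp
  226→232: 6 bp
  232→238: 6 bp
  238→245: 7 bp
  245→21 (wrap): 256-245+21 = 32 bp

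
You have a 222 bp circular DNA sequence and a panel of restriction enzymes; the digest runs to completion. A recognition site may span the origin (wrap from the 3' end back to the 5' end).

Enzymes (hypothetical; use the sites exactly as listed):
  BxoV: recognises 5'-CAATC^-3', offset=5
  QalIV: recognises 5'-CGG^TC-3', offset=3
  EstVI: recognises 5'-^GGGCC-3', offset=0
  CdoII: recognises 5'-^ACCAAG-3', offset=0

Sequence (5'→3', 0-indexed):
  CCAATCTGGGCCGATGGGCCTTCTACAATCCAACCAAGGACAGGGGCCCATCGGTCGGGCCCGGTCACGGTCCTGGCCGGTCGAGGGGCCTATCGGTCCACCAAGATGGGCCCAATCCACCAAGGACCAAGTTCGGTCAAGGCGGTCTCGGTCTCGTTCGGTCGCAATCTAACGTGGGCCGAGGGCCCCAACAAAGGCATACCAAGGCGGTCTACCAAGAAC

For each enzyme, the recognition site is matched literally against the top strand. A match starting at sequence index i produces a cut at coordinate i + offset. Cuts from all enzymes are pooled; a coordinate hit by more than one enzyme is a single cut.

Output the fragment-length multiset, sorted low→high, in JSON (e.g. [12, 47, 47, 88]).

[1,1,2,2,3,3,5,6,6,6,7,7,8,8,8,8,9,10,10,10,10,11,11,11,11,15,15,18]

Scan for sites:
  BxoV (CAATC, off=5): starts [1, 25, 112, 164] → cuts [6, 30, 117, 169]
  QalIV (CGGTC, off=3): starts [51, 61, 67, 77, 93, 133, 142, 148, 158, 207] → cuts [54, 64, 70, 80, 96, 136, 145, 151, 161, 210]
  EstVI (GGGCC, off=0): starts [7, 15, 43, 56, 85, 107, 175, 182] → cuts [7, 15, 43, 56, 85, 107, 175, 182]
  CdoII (ACCAAG, off=0): starts [32, 99, 118, 125, 200, 213] → cuts [32, 99, 118, 125, 200, 213]

All cut coordinates (distinct, sorted): [6, 7, 15, 30, 32, 43, 54, 56, 64, 70, 80, 85, 96, 99, 107, 117, 118, 125, 136, 145, 151, 161, 169, 175, 182, 200, 210, 213]

Fragment lengths:
  6→7: 1 bp
  7→15: 8 bp
  15→30: 15 bp
  30→32: 2 bp
  32→43: 11 bp
  43→54: 11 bp
  54→56: 2 bp
  56→64: 8 bp
  64→70: 6 bp
  70→80: 10 bp
  80→85: 5 bp
  85→96: 11 bp
  96→99: 3 bp
  99→107: 8 bp
  107→117: 10 bp
  117→118: 1 bp
  118→125: 7 bp
  125→136: 11 bp
  136→145: 9 bp
  145→151: 6 bp
  151→161: 10 bp
  161→169: 8 bp
  169→175: 6 bp
  175→182: 7 bp
  182→200: 18 bp
  200→210: 10 bp
  210→213: 3 bp
  213→6 (wrap): 222-213+6 = 15 bp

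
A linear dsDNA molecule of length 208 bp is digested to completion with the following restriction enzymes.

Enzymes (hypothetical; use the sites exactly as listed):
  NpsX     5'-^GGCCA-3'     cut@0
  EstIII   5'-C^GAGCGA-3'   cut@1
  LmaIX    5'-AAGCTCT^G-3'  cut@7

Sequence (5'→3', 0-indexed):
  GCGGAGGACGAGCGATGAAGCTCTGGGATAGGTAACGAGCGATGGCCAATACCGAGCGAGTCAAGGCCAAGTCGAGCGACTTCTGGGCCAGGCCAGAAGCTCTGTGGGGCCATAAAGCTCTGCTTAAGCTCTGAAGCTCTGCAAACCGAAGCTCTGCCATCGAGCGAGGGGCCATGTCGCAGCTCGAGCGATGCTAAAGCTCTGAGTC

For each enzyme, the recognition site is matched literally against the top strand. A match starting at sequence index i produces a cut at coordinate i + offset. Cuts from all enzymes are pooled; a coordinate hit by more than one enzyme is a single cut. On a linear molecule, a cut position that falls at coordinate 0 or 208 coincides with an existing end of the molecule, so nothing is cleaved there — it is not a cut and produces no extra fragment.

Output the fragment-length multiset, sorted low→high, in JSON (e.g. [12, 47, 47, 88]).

Per-enzyme occurrences:
  NpsX (GGCCA, off=0): starts [43, 64, 85, 90, 107, 169] → cuts [43, 64, 85, 90, 107, 169]
  EstIII (CGAGCGA, off=1): starts [8, 35, 52, 72, 160, 184] → cuts [9, 36, 53, 73, 161, 185]
  LmaIX (AAGCTCTG, off=7): starts [17, 96, 114, 125, 133, 148, 196] → cuts [24, 103, 121, 132, 140, 155, 203]

Pooled cuts: [9, 24, 36, 43, 53, 64, 73, 85, 90, 103, 107, 121, 132, 140, 155, 161, 169, 185, 203]

Fragments:
  [0,9): 9 bp
  [9,24): 15 bp
  [24,36): 12 bp
  [36,43): 7 bp
  [43,53): 10 bp
  [53,64): 11 bp
  [64,73): 9 bp
  [73,85): 12 bp
  [85,90): 5 bp
  [90,103): 13 bp
  [103,107): 4 bp
  [107,121): 14 bp
  [121,132): 11 bp
  [132,140): 8 bp
  [140,155): 15 bp
  [155,161): 6 bp
  [161,169): 8 bp
  [169,185): 16 bp
  [185,203): 18 bp
  [203,208): 5 bp

[4,5,5,6,7,8,8,9,9,10,11,11,12,12,13,14,15,15,16,18]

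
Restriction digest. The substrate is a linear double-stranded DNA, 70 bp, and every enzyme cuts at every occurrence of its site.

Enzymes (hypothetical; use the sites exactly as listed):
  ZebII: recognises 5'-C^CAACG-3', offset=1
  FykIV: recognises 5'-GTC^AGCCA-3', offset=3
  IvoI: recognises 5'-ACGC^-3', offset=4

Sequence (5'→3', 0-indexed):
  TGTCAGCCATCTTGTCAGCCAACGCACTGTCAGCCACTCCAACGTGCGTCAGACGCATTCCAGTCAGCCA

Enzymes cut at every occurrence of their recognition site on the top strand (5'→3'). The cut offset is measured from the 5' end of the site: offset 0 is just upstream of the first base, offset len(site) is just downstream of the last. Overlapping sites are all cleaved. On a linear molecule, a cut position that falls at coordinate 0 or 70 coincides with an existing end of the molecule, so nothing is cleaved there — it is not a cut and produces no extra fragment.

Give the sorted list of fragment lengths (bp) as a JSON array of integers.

Per-enzyme occurrences:
  ZebII CCAACG/1: at [18, 38] ⇒ [19, 39]
  FykIV GTCAGCCA/3: at [1, 13, 28, 62] ⇒ [4, 16, 31, 65]
  IvoI ACGC/4: at [21, 52] ⇒ [25, 56]

All cut coordinates (distinct, sorted): [4, 16, 19, 25, 31, 39, 56, 65]

Fragments:
  [0,4): 4 bp
  [4,16): 12 bp
  [16,19): 3 bp
  [19,25): 6 bp
  [25,31): 6 bp
  [31,39): 8 bp
  [39,56): 17 bp
  [56,65): 9 bp
  [65,70): 5 bp

[3,4,5,6,6,8,9,12,17]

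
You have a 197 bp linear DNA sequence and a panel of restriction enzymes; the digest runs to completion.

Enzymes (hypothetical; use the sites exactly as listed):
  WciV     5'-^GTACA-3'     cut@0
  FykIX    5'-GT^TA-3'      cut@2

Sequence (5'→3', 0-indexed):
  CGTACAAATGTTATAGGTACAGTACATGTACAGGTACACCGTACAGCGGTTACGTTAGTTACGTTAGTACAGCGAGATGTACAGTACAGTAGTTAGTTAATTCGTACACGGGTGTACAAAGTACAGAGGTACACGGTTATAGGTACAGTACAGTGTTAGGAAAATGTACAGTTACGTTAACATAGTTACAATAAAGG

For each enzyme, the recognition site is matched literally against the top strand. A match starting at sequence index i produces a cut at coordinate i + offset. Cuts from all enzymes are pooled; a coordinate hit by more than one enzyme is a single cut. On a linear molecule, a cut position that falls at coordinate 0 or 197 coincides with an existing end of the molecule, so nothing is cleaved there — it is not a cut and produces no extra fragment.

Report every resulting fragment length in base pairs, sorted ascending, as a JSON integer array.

[1,2,4,4,5,5,5,5,5,5,5,5,6,6,6,7,7,7,8,9,9,9,9,10,10,10,10,11,12]

Per-enzyme occurrences:
  WciV (GTACA, off=0): starts [1, 16, 21, 27, 33, 40, 66, 78, 83, 103, 113, 120, 128, 142, 147, 165] → cuts [1, 16, 21, 27, 33, 40, 66, 78, 83, 103, 113, 120, 128, 142, 147, 165]
  FykIX (GTTA, off=2): starts [9, 48, 53, 57, 62, 91, 95, 135, 154, 170, 175, 184] → cuts [11, 50, 55, 59, 64, 93, 97, 137, 156, 172, 177, 186]

Pooled cuts: [1, 11, 16, 21, 27, 33, 40, 50, 55, 59, 64, 66, 78, 83, 93, 97, 103, 113, 120, 128, 137, 142, 147, 156, 165, 172, 177, 186]

Fragments:
  [0,1): 1 bp
  [1,11): 10 bp
  [11,16): 5 bp
  [16,21): 5 bp
  [21,27): 6 bp
  [27,33): 6 bp
  [33,40): 7 bp
  [40,50): 10 bp
  [50,55): 5 bp
  [55,59): 4 bp
  [59,64): 5 bp
  [64,66): 2 bp
  [66,78): 12 bp
  [78,83): 5 bp
  [83,93): 10 bp
  [93,97): 4 bp
  [97,103): 6 bp
  [103,113): 10 bp
  [113,120): 7 bp
  [120,128): 8 bp
  [128,137): 9 bp
  [137,142): 5 bp
  [142,147): 5 bp
  [147,156): 9 bp
  [156,165): 9 bp
  [165,172): 7 bp
  [172,177): 5 bp
  [177,186): 9 bp
  [186,197): 11 bp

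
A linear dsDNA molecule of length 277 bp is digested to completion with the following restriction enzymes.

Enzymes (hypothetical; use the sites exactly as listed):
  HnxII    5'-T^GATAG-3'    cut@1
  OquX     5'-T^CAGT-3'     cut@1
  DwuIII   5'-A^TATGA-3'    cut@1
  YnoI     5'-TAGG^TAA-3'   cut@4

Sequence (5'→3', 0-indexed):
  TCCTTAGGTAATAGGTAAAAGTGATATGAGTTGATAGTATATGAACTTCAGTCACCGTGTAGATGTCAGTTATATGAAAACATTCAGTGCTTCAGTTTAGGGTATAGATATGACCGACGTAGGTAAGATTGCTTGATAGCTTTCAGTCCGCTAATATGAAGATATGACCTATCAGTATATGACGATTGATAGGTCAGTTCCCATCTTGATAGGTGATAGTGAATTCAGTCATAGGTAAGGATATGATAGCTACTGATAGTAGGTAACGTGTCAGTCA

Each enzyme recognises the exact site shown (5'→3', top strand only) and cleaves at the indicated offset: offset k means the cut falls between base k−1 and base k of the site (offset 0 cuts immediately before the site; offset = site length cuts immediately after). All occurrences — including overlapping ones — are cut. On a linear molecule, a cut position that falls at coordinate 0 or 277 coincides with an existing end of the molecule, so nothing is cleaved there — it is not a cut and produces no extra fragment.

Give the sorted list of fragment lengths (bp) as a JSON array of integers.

[3,5,6,6,6,7,7,7,7,8,8,8,8,8,9,9,9,9,10,10,10,10,11,11,11,12,13,15,16,18]

Per-enzyme occurrences:
  HnxII TGATAG/1: at [31, 133, 186, 206, 213, 243, 253] ⇒ [32, 134, 187, 207, 214, 244, 254]
  OquX TCAGT/1: at [47, 65, 83, 91, 142, 171, 193, 224, 270] ⇒ [48, 66, 84, 92, 143, 172, 194, 225, 271]
  DwuIII ATATGA/1: at [23, 38, 71, 107, 153, 161, 176, 240] ⇒ [24, 39, 72, 108, 154, 162, 177, 241]
  YnoI TAGGTAA/4: at [4, 11, 119, 231, 259] ⇒ [8, 15, 123, 235, 263]

Pooled cuts: [8, 15, 24, 32, 39, 48, 66, 72, 84, 92, 108, 123, 134, 143, 154, 162, 172, 177, 187, 194, 207, 214, 225, 235, 241, 244, 254, 263, 271]

Fragment lengths:
  [0,8): 8 bp
  [8,15): 7 bp
  [15,24): 9 bp
  [24,32): 8 bp
  [32,39): 7 bp
  [39,48): 9 bp
  [48,66): 18 bp
  [66,72): 6 bp
  [72,84): 12 bp
  [84,92): 8 bp
  [92,108): 16 bp
  [108,123): 15 bp
  [123,134): 11 bp
  [134,143): 9 bp
  [143,154): 11 bp
  [154,162): 8 bp
  [162,172): 10 bp
  [172,177): 5 bp
  [177,187): 10 bp
  [187,194): 7 bp
  [194,207): 13 bp
  [207,214): 7 bp
  [214,225): 11 bp
  [225,235): 10 bp
  [235,241): 6 bp
  [241,244): 3 bp
  [244,254): 10 bp
  [254,263): 9 bp
  [263,271): 8 bp
  [271,277): 6 bp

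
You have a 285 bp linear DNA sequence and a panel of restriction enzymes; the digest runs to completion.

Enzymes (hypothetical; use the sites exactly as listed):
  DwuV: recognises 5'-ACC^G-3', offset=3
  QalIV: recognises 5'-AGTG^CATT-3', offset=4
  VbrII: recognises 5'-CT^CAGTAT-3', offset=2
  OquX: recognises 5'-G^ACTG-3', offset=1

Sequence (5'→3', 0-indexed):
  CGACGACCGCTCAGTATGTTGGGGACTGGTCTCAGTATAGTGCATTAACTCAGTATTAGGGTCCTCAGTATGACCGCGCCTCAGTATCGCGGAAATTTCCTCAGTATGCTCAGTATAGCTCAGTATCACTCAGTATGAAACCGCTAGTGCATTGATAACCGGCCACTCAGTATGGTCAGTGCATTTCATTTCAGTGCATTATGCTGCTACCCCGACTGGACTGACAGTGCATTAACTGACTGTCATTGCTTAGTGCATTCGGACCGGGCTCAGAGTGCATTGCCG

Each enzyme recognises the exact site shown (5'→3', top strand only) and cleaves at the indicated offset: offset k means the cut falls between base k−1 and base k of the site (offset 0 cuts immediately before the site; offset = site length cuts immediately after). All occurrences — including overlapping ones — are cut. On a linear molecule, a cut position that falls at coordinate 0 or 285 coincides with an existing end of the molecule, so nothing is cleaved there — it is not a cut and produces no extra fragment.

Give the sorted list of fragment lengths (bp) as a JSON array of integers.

Scan for sites:
  DwuV ACCG/3: at [5, 72, 139, 157, 262] ⇒ [8, 75, 142, 160, 265]
  QalIV AGTGCATT/4: at [38, 145, 177, 192, 225, 251, 273] ⇒ [42, 149, 181, 196, 229, 255, 277]
  VbrII CTCAGTAT/2: at [9, 30, 48, 63, 79, 99, 108, 118, 128, 165] ⇒ [11, 32, 50, 65, 81, 101, 110, 120, 130, 167]
  OquX GACTG/1: at [23, 213, 218, 237] ⇒ [24, 214, 219, 238]

Pooled cuts: [8, 11, 24, 32, 42, 50, 65, 75, 81, 101, 110, 120, 130, 142, 149, 160, 167, 181, 196, 214, 219, 229, 238, 255, 265, 277]

Fragments:
  [0,8): 8 bp
  [8,11): 3 bp
  [11,24): 13 bp
  [24,32): 8 bp
  [32,42): 10 bp
  [42,50): 8 bp
  [50,65): 15 bp
  [65,75): 10 bp
  [75,81): 6 bp
  [81,101): 20 bp
  [101,110): 9 bp
  [110,120): 10 bp
  [120,130): 10 bp
  [130,142): 12 bp
  [142,149): 7 bp
  [149,160): 11 bp
  [160,167): 7 bp
  [167,181): 14 bp
  [181,196): 15 bp
  [196,214): 18 bp
  [214,219): 5 bp
  [219,229): 10 bp
  [229,238): 9 bp
  [238,255): 17 bp
  [255,265): 10 bp
  [265,277): 12 bp
  [277,285): 8 bp

[3,5,6,7,7,8,8,8,8,9,9,10,10,10,10,10,10,11,12,12,13,14,15,15,17,18,20]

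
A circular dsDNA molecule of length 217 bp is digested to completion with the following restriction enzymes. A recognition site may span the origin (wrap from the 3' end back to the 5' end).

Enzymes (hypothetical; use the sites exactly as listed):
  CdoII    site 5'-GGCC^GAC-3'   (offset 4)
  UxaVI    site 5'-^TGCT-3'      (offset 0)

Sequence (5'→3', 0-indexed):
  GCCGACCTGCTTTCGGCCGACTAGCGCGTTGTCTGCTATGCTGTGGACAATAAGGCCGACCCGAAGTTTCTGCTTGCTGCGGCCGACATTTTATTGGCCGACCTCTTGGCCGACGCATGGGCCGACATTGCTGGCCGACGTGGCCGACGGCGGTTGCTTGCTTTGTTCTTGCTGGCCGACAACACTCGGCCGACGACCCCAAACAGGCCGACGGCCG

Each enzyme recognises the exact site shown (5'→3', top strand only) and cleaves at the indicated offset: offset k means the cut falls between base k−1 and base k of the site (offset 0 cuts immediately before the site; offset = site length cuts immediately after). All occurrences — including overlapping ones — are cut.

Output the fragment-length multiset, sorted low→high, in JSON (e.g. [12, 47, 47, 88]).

Scan for sites:
  CdoII GGCCGAC/4: at [14, 53, 80, 95, 107, 119, 132, 141, 173, 187, 205, 216] ⇒ [3, 18, 57, 84, 99, 111, 123, 136, 145, 177, 191, 209]
  UxaVI TGCT/0: at [7, 33, 38, 70, 74, 128, 154, 158, 169] ⇒ [7, 33, 38, 70, 74, 128, 154, 158, 169]

Pooled cuts: [3, 7, 18, 33, 38, 57, 70, 74, 84, 99, 111, 123, 128, 136, 145, 154, 158, 169, 177, 191, 209]

Fragment lengths:
  3→7: 4 bp
  7→18: 11 bp
  18→33: 15 bp
  33→38: 5 bp
  38→57: 19 bp
  57→70: 13 bp
  70→74: 4 bp
  74→84: 10 bp
  84→99: 15 bp
  99→111: 12 bp
  111→123: 12 bp
  123→128: 5 bp
  128→136: 8 bp
  136→145: 9 bp
  145→154: 9 bp
  154→158: 4 bp
  158→169: 11 bp
  169→177: 8 bp
  177→191: 14 bp
  191→209: 18 bp
  209→3 (wrap): 217-209+3 = 11 bp

[4,4,4,5,5,8,8,9,9,10,11,11,11,12,12,13,14,15,15,18,19]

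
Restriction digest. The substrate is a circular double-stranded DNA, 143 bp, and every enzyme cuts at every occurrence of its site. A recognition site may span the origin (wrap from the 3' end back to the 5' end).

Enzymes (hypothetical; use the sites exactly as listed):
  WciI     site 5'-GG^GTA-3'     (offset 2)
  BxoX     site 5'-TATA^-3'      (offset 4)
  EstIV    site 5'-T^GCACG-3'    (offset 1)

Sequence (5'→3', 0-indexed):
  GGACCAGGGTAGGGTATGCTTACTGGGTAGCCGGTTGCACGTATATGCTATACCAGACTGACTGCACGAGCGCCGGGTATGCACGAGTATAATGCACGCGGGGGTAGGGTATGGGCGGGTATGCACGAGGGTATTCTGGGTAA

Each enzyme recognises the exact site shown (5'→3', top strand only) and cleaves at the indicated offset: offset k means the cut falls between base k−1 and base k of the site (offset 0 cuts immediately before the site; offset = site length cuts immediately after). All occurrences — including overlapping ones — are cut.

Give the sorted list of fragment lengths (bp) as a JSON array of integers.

[2,4,4,5,5,7,8,9,9,10,10,10,11,11,12,13,13]

Site scan:
  WciI GGGTA/2: at [6, 11, 24, 74, 101, 106, 116, 128, 137] ⇒ [8, 13, 26, 76, 103, 108, 118, 130, 139]
  BxoX TATA/4: at [41, 48, 87] ⇒ [45, 52, 91]
  EstIV TGCACG/1: at [35, 62, 79, 92, 121] ⇒ [36, 63, 80, 93, 122]

Pooled cuts: [8, 13, 26, 36, 45, 52, 63, 76, 80, 91, 93, 103, 108, 118, 122, 130, 139]

Fragments:
  8→13: 5 bp
  13→26: 13 bp
  26→36: 10 bp
  36→45: 9 bp
  45→52: 7 bp
  52→63: 11 bp
  63→76: 13 bp
  76→80: 4 bp
  80→91: 11 bp
  91→93: 2 bp
  93→103: 10 bp
  103→108: 5 bp
  108→118: 10 bp
  118→122: 4 bp
  122→130: 8 bp
  130→139: 9 bp
  139→8 (wrap): 143-139+8 = 12 bp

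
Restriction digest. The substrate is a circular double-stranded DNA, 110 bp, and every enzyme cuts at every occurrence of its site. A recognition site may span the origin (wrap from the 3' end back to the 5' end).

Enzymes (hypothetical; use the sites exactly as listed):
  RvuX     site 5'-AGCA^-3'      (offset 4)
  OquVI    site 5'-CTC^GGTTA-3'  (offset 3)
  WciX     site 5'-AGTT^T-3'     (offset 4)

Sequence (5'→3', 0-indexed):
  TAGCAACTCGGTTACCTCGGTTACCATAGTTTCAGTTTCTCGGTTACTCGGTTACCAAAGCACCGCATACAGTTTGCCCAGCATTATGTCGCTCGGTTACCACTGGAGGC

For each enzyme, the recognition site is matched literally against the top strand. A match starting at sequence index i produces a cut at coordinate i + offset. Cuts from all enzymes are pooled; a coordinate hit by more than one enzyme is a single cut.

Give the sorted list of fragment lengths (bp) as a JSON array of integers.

[4,4,6,8,9,9,11,12,13,13,21]

Site scan:
  RvuX (AGCA, off=4): starts [1, 58, 79] → cuts [5, 62, 83]
  OquVI (CTCGGTTA, off=3): starts [6, 15, 38, 46, 91] → cuts [9, 18, 41, 49, 94]
  WciX (AGTTT, off=4): starts [27, 33, 70] → cuts [31, 37, 74]

All cut coordinates (distinct, sorted): [5, 9, 18, 31, 37, 41, 49, 62, 74, 83, 94]

Fragments:
  5→9: 4 bp
  9→18: 9 bp
  18→31: 13 bp
  31→37: 6 bp
  37→41: 4 bp
  41→49: 8 bp
  49→62: 13 bp
  62→74: 12 bp
  74→83: 9 bp
  83→94: 11 bp
  94→5 (wrap): 110-94+5 = 21 bp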